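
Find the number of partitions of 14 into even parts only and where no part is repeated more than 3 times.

12

Listing the qualifying partitions of 14:
14
12 + 2
10 + 4
10 + 2 + 2
8 + 6
8 + 4 + 2
8 + 2 + 2 + 2
6 + 6 + 2
6 + 4 + 4
6 + 4 + 2 + 2
4 + 4 + 4 + 2
4 + 4 + 2 + 2 + 2
Counting gives 12.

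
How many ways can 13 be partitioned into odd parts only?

They are:
13
1,1,11
1,3,9
1,1,1,1,9
1,5,7
3,3,7
1,1,1,3,7
1,1,1,1,1,1,7
3,5,5
1,1,1,5,5
1,1,3,3,5
1,1,1,1,1,3,5
1,1,1,1,1,1,1,1,5
1,3,3,3,3
1,1,1,1,3,3,3
1,1,1,1,1,1,1,3,3
1,1,1,1,1,1,1,1,1,1,3
1,1,1,1,1,1,1,1,1,1,1,1,1

18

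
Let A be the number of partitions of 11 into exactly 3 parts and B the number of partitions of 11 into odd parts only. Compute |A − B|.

Partitions of 11 into exactly 3 parts: 10.
Partitions of 11 into odd parts only: 12.
|10 − 12| = 2.

2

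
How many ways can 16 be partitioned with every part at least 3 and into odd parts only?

They are:
3+13
5+11
7+9
3+3+3+7
3+3+5+5

5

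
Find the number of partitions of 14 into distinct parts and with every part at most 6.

4

The partitions of 14 that satisfy the conditions:
6,5,3
6,5,2,1
6,4,3,1
5,4,3,2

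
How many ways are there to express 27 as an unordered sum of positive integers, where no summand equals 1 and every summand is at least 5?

42

There are too many to list fully; the first 12 (by largest part) are:
27
22,5
21,6
20,7
19,8
18,9
17,10
17,5,5
16,11
16,6,5
15,12
15,7,5
…and 30 more, for 42 total.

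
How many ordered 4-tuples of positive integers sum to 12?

A composition of 12 into 4 positive parts is chosen by placing 3 dividers among the 11 gaps between 12 units: C(11,3) = 165.

165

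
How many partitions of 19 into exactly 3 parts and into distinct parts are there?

21

The partitions of 19 that satisfy the conditions:
1 + 2 + 16
1 + 3 + 15
1 + 4 + 14
2 + 3 + 14
1 + 5 + 13
2 + 4 + 13
1 + 6 + 12
2 + 5 + 12
3 + 4 + 12
1 + 7 + 11
2 + 6 + 11
3 + 5 + 11
1 + 8 + 10
2 + 7 + 10
3 + 6 + 10
4 + 5 + 10
2 + 8 + 9
3 + 7 + 9
4 + 6 + 9
4 + 7 + 8
5 + 6 + 8
Counting gives 21.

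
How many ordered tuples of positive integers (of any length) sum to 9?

Each of the 8 gaps between 9 units is either a break or not: 2^8 = 256.

256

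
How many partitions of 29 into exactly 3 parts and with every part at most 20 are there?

A partial list (first 12 by largest part):
1,8,20
2,7,20
3,6,20
4,5,20
1,9,19
2,8,19
3,7,19
4,6,19
5,5,19
1,10,18
2,9,18
3,8,18
…and 42 more, for 54 total.

54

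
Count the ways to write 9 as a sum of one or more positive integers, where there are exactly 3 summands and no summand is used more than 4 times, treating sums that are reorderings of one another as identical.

They are:
7,1,1
6,2,1
5,3,1
5,2,2
4,4,1
4,3,2
3,3,3
That's 7 in total.

7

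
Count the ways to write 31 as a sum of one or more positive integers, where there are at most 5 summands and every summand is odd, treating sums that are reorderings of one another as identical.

Direct enumeration gives 82 partitions.

82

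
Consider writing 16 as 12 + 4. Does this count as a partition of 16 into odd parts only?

No

The parts sum to 16, and the condition 'every summand is odd' is violated.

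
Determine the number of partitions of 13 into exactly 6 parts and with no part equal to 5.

11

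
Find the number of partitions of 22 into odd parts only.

89

Direct enumeration gives 89 partitions.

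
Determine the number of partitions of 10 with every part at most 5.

A partial list (first 12 by largest part):
5 + 5
1 + 4 + 5
2 + 3 + 5
1 + 1 + 3 + 5
1 + 2 + 2 + 5
1 + 1 + 1 + 2 + 5
1 + 1 + 1 + 1 + 1 + 5
2 + 4 + 4
1 + 1 + 4 + 4
3 + 3 + 4
1 + 2 + 3 + 4
1 + 1 + 1 + 3 + 4
…and 18 more, for 30 total.

30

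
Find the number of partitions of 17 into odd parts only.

There are too many to list fully; the first 12 (by largest part) are:
17
15,1,1
13,3,1
13,1,1,1,1
11,5,1
11,3,3
11,3,1,1,1
11,1,1,1,1,1,1
9,7,1
9,5,3
9,5,1,1,1
9,3,3,1,1
…and 26 more, for 38 total.

38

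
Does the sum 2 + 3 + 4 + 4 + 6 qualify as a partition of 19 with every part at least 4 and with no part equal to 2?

No

The parts sum to 19, and the condition 'every summand is at least 4' is violated.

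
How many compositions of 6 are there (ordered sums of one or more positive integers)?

32

There are 5 gaps and each independently is a cut or not, giving 2^5 = 32.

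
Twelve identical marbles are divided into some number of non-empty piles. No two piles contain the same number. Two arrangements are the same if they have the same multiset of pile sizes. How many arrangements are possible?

15

The partitions of 12 that satisfy the conditions:
12
11, 1
10, 2
9, 3
9, 2, 1
8, 4
8, 3, 1
7, 5
7, 4, 1
7, 3, 2
6, 5, 1
6, 4, 2
6, 3, 2, 1
5, 4, 3
5, 4, 2, 1
Counting gives 15.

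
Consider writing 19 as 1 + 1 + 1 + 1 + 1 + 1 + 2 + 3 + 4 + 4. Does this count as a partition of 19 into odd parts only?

The parts sum to 19, and the condition 'every summand is odd' is violated.

No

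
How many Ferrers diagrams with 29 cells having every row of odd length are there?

256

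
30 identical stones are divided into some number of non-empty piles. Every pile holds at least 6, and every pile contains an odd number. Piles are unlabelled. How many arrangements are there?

6

Enumerating:
23,7
21,9
19,11
17,13
15,15
9,7,7,7
Counting gives 6.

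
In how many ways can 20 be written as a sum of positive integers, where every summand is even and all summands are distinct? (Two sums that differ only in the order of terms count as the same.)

Listing the qualifying partitions of 20:
20
2 + 18
4 + 16
6 + 14
2 + 4 + 14
8 + 12
2 + 6 + 12
2 + 8 + 10
4 + 6 + 10
2 + 4 + 6 + 8
That's 10 in total.

10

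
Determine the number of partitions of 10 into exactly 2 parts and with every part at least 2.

4

The partitions of 10 that satisfy the conditions:
8+2
7+3
6+4
5+5
Counting gives 4.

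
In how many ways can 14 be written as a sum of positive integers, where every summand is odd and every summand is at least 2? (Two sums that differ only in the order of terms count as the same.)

4

The partitions of 14 that satisfy the conditions:
11,3
9,5
7,7
5,3,3,3
That's 4 in total.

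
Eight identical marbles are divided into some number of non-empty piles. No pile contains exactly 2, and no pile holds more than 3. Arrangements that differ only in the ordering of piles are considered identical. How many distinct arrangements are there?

3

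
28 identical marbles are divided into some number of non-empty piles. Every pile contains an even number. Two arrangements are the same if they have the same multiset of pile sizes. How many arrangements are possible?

135

Enumerating by decreasing first part gives 135 partitions in all.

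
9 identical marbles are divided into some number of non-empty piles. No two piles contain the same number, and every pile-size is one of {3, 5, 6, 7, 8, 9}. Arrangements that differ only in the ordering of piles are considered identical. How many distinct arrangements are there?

2

Enumerating:
9
3, 6
That's 2 in total.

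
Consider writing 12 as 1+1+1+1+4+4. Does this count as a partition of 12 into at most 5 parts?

No

The parts sum to 12, and the condition 'there are at most 5 summands' is violated.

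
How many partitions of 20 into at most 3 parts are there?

44

A partial list (first 12 by largest part):
20
19+1
18+2
18+1+1
17+3
17+2+1
16+4
16+3+1
16+2+2
15+5
15+4+1
15+3+2
…and 32 more, for 44 total.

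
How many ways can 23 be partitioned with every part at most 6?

454

Enumerating by decreasing first part gives 454 partitions in all.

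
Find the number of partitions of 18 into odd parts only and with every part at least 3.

8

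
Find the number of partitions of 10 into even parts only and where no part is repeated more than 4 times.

They are:
10
8+2
6+4
6+2+2
4+4+2
4+2+2+2
Counting gives 6.

6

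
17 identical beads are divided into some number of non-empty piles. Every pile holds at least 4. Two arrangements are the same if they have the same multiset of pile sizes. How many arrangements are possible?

12

The partitions of 17 that satisfy the conditions:
17
13+4
12+5
11+6
10+7
9+8
9+4+4
8+5+4
7+6+4
7+5+5
6+6+5
5+4+4+4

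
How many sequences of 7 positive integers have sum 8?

7

A composition of 8 into 7 positive parts is chosen by placing 6 dividers among the 7 gaps between 8 units: C(7,6) = 7.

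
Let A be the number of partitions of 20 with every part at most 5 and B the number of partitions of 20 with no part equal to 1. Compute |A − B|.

Partitions of 20 with every part at most 5: 192.
Partitions of 20 with no part equal to 1: 137.
|192 − 137| = 55.

55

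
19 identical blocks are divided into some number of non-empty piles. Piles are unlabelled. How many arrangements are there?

Enumerating by decreasing first part gives 490 partitions in all.

490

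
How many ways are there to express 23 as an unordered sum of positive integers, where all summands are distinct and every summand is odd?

Listing the qualifying partitions of 23:
23
19 + 3 + 1
17 + 5 + 1
15 + 7 + 1
15 + 5 + 3
13 + 9 + 1
13 + 7 + 3
11 + 9 + 3
11 + 7 + 5
Counting gives 9.

9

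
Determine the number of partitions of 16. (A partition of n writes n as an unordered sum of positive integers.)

Direct enumeration gives 231 partitions.

231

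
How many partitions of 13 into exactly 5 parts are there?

Listing the qualifying partitions of 13:
9 + 1 + 1 + 1 + 1
8 + 2 + 1 + 1 + 1
7 + 3 + 1 + 1 + 1
7 + 2 + 2 + 1 + 1
6 + 4 + 1 + 1 + 1
6 + 3 + 2 + 1 + 1
6 + 2 + 2 + 2 + 1
5 + 5 + 1 + 1 + 1
5 + 4 + 2 + 1 + 1
5 + 3 + 3 + 1 + 1
5 + 3 + 2 + 2 + 1
5 + 2 + 2 + 2 + 2
4 + 4 + 3 + 1 + 1
4 + 4 + 2 + 2 + 1
4 + 3 + 3 + 2 + 1
4 + 3 + 2 + 2 + 2
3 + 3 + 3 + 3 + 1
3 + 3 + 3 + 2 + 2

18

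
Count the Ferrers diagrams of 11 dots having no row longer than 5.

37

There are too many to list fully; the first 12 (by largest part) are:
5,5,1
5,4,2
5,4,1,1
5,3,3
5,3,2,1
5,3,1,1,1
5,2,2,2
5,2,2,1,1
5,2,1,1,1,1
5,1,1,1,1,1,1
4,4,3
4,4,2,1
…and 25 more, for 37 total.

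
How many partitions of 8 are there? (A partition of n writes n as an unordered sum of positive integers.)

22

The partitions of 8 that satisfy the conditions:
8
7 + 1
6 + 2
6 + 1 + 1
5 + 3
5 + 2 + 1
5 + 1 + 1 + 1
4 + 4
4 + 3 + 1
4 + 2 + 2
4 + 2 + 1 + 1
4 + 1 + 1 + 1 + 1
3 + 3 + 2
3 + 3 + 1 + 1
3 + 2 + 2 + 1
3 + 2 + 1 + 1 + 1
3 + 1 + 1 + 1 + 1 + 1
2 + 2 + 2 + 2
2 + 2 + 2 + 1 + 1
2 + 2 + 1 + 1 + 1 + 1
2 + 1 + 1 + 1 + 1 + 1 + 1
1 + 1 + 1 + 1 + 1 + 1 + 1 + 1
Counting gives 22.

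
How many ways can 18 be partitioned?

385

Enumerating by decreasing first part gives 385 partitions in all.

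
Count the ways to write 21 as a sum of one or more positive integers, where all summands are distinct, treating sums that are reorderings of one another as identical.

76

Direct enumeration gives 76 partitions.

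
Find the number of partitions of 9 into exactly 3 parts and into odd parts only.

3

Listing the qualifying partitions of 9:
7 + 1 + 1
5 + 3 + 1
3 + 3 + 3
Counting gives 3.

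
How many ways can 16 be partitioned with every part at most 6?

136

Direct enumeration gives 136 partitions.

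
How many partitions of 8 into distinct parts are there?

6

The partitions of 8 that satisfy the conditions:
8
1 + 7
2 + 6
3 + 5
1 + 2 + 5
1 + 3 + 4
Counting gives 6.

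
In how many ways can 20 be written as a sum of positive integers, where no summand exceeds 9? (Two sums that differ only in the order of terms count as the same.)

488

Direct enumeration gives 488 partitions.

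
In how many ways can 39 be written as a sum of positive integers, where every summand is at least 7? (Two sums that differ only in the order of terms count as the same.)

There are 83 such partitions.

83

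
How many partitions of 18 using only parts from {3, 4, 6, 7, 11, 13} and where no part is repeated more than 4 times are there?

9

Listing the qualifying partitions of 18:
11+7
11+4+3
7+7+4
7+4+4+3
6+6+6
6+6+3+3
6+4+4+4
6+3+3+3+3
4+4+4+3+3
That's 9 in total.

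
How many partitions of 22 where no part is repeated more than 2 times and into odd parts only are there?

23

Listing the qualifying partitions of 22:
21+1
19+3
17+5
17+3+1+1
15+7
15+5+1+1
15+3+3+1
13+9
13+7+1+1
13+5+3+1
11+11
11+9+1+1
11+7+3+1
11+5+5+1
11+5+3+3
9+9+3+1
9+7+5+1
9+7+3+3
9+5+5+3
9+5+3+3+1+1
7+7+5+3
7+7+3+3+1+1
7+5+5+3+1+1
Counting gives 23.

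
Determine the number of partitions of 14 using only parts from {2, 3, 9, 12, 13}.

5

The partitions of 14 that satisfy the conditions:
2, 12
2, 3, 9
2, 3, 3, 3, 3
2, 2, 2, 2, 3, 3
2, 2, 2, 2, 2, 2, 2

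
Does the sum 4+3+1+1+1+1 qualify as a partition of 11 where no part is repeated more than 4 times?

The parts sum to 11, and the condition 'no summand is used more than 4 times' holds.

Yes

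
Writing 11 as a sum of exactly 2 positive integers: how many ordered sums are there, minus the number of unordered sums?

Compositions: C(10,1) = 10.
Unordered (partitions into 2 parts): 5.
Difference: 10 − 5 = 5.

5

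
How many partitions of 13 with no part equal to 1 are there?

Listing the qualifying partitions of 13:
13
11, 2
10, 3
9, 4
9, 2, 2
8, 5
8, 3, 2
7, 6
7, 4, 2
7, 3, 3
7, 2, 2, 2
6, 5, 2
6, 4, 3
6, 3, 2, 2
5, 5, 3
5, 4, 4
5, 4, 2, 2
5, 3, 3, 2
5, 2, 2, 2, 2
4, 4, 3, 2
4, 3, 3, 3
4, 3, 2, 2, 2
3, 3, 3, 2, 2
3, 2, 2, 2, 2, 2
Counting gives 24.

24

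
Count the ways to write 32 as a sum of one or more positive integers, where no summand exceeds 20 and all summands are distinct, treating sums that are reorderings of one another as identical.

Systematic enumeration (by largest part, then next-largest, …) yields 335.

335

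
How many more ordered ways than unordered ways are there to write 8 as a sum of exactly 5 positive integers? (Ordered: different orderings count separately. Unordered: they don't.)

32

Compositions: C(7,4) = 35.
Unordered (partitions into 5 parts): 3.
Difference: 35 − 3 = 32.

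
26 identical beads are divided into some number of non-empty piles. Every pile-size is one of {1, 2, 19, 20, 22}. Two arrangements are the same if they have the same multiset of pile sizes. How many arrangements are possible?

25

Enumerating:
22, 2, 2
22, 2, 1, 1
22, 1, 1, 1, 1
20, 2, 2, 2
20, 2, 2, 1, 1
20, 2, 1, 1, 1, 1
20, 1, 1, 1, 1, 1, 1
19, 2, 2, 2, 1
19, 2, 2, 1, 1, 1
19, 2, 1, 1, 1, 1, 1
19, 1, 1, 1, 1, 1, 1, 1
2, 2, 2, 2, 2, 2, 2, 2, 2, 2, 2, 2, 2
2, 2, 2, 2, 2, 2, 2, 2, 2, 2, 2, 2, 1, 1
2, 2, 2, 2, 2, 2, 2, 2, 2, 2, 2, 1, 1, 1, 1
2, 2, 2, 2, 2, 2, 2, 2, 2, 2, 1, 1, 1, 1, 1, 1
2, 2, 2, 2, 2, 2, 2, 2, 2, 1, 1, 1, 1, 1, 1, 1, 1
2, 2, 2, 2, 2, 2, 2, 2, 1, 1, 1, 1, 1, 1, 1, 1, 1, 1
2, 2, 2, 2, 2, 2, 2, 1, 1, 1, 1, 1, 1, 1, 1, 1, 1, 1, 1
2, 2, 2, 2, 2, 2, 1, 1, 1, 1, 1, 1, 1, 1, 1, 1, 1, 1, 1, 1
2, 2, 2, 2, 2, 1, 1, 1, 1, 1, 1, 1, 1, 1, 1, 1, 1, 1, 1, 1, 1
2, 2, 2, 2, 1, 1, 1, 1, 1, 1, 1, 1, 1, 1, 1, 1, 1, 1, 1, 1, 1, 1
2, 2, 2, 1, 1, 1, 1, 1, 1, 1, 1, 1, 1, 1, 1, 1, 1, 1, 1, 1, 1, 1, 1
2, 2, 1, 1, 1, 1, 1, 1, 1, 1, 1, 1, 1, 1, 1, 1, 1, 1, 1, 1, 1, 1, 1, 1
2, 1, 1, 1, 1, 1, 1, 1, 1, 1, 1, 1, 1, 1, 1, 1, 1, 1, 1, 1, 1, 1, 1, 1, 1
1, 1, 1, 1, 1, 1, 1, 1, 1, 1, 1, 1, 1, 1, 1, 1, 1, 1, 1, 1, 1, 1, 1, 1, 1, 1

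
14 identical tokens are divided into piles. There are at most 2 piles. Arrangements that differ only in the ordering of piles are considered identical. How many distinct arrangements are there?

8

Listing the qualifying partitions of 14:
14
13 + 1
12 + 2
11 + 3
10 + 4
9 + 5
8 + 6
7 + 7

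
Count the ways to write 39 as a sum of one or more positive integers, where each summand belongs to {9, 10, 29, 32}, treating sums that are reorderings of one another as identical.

The partitions of 39 that satisfy the conditions:
29+10
10+10+10+9
That's 2 in total.

2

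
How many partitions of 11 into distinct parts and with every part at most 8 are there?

Listing the qualifying partitions of 11:
8,3
8,2,1
7,4
7,3,1
6,5
6,4,1
6,3,2
5,4,2
5,3,2,1

9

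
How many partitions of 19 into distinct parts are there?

54

There are too many to list fully; the first 12 (by largest part) are:
19
1+18
2+17
3+16
1+2+16
4+15
1+3+15
5+14
1+4+14
2+3+14
6+13
1+5+13
…and 42 more, for 54 total.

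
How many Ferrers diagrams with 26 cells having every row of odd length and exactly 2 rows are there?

7

Listing the qualifying partitions of 26:
1 + 25
3 + 23
5 + 21
7 + 19
9 + 17
11 + 15
13 + 13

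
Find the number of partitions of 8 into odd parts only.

Enumerating:
1 + 7
3 + 5
1 + 1 + 1 + 5
1 + 1 + 3 + 3
1 + 1 + 1 + 1 + 1 + 3
1 + 1 + 1 + 1 + 1 + 1 + 1 + 1

6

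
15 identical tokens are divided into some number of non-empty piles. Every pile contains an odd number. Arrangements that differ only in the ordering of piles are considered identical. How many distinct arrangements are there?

27

There are too many to list fully; the first 12 (by largest part) are:
15
13,1,1
11,3,1
11,1,1,1,1
9,5,1
9,3,3
9,3,1,1,1
9,1,1,1,1,1,1
7,7,1
7,5,3
7,5,1,1,1
7,3,3,1,1
…and 15 more, for 27 total.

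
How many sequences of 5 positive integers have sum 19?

3060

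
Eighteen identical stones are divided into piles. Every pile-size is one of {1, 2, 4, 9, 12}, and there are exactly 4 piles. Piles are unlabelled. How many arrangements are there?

3

They are:
12, 4, 1, 1
12, 2, 2, 2
9, 4, 4, 1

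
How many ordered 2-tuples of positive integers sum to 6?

Place 1 bars in the 5 internal gaps of a row of 6 dots: C(5,1) = 5.

5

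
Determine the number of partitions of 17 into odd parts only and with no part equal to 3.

Enumerating:
17
1+1+15
1+1+1+1+13
1+5+11
1+1+1+1+1+1+11
1+7+9
1+1+1+5+9
1+1+1+1+1+1+1+1+9
1+1+1+7+7
5+5+7
1+1+1+1+1+5+7
1+1+1+1+1+1+1+1+1+1+7
1+1+5+5+5
1+1+1+1+1+1+1+5+5
1+1+1+1+1+1+1+1+1+1+1+1+5
1+1+1+1+1+1+1+1+1+1+1+1+1+1+1+1+1
That's 16 in total.

16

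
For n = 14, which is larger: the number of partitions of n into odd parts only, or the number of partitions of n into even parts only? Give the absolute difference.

Partitions of 14 into odd parts only: 22.
Partitions of 14 into even parts only: 15.
|22 − 15| = 7.

7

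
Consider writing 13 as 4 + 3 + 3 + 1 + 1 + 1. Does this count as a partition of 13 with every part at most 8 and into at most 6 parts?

Yes

The parts sum to 13, and the condition 'no summand exceeds 8' holds; the condition 'there are at most 6 summands' holds.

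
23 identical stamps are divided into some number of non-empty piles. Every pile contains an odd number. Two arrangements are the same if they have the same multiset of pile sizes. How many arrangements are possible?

Direct enumeration gives 104 partitions.

104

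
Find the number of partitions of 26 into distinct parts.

165

Direct enumeration gives 165 partitions.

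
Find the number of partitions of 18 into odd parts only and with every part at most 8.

27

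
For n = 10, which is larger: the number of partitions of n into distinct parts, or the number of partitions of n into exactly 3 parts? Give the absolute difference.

2

Partitions of 10 into distinct parts: 10.
Partitions of 10 into exactly 3 parts: 8.
|10 − 8| = 2.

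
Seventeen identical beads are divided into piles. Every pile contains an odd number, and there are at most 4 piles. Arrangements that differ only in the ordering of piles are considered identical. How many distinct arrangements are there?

They are:
17
15, 1, 1
13, 3, 1
11, 5, 1
11, 3, 3
9, 7, 1
9, 5, 3
7, 7, 3
7, 5, 5

9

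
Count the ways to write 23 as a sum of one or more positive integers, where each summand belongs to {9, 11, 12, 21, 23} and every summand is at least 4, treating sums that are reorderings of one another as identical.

The partitions of 23 that satisfy the conditions:
23
12 + 11
Counting gives 2.

2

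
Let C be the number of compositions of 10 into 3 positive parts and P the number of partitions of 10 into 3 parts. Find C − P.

Ordered (compositions into 3 parts): C(9,2) = 36.
Unordered (partitions into 3 parts): 8.
Difference: 36 − 8 = 28.

28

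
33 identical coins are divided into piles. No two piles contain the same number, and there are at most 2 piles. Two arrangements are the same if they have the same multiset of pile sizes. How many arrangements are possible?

The partitions of 33 that satisfy the conditions:
33
32+1
31+2
30+3
29+4
28+5
27+6
26+7
25+8
24+9
23+10
22+11
21+12
20+13
19+14
18+15
17+16
Counting gives 17.

17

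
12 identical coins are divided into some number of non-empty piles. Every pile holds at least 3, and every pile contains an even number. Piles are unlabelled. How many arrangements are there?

Enumerating:
12
4,8
6,6
4,4,4
That's 4 in total.

4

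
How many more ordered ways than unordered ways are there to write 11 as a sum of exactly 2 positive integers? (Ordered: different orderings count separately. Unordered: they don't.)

5

Compositions: C(10,1) = 10.
Partitions of 11 into exactly 2 parts: 5.
Difference: 10 − 5 = 5.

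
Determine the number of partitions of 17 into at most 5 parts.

119

A full systematic count gives 119.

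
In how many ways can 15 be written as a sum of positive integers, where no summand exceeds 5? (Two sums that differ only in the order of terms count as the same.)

A full systematic count gives 84.

84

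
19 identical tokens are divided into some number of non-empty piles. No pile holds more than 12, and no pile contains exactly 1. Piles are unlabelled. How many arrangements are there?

Counting exhaustively, 94 partitions satisfy the conditions.

94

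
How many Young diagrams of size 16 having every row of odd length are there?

There are too many to list fully; the first 12 (by largest part) are:
15 + 1
13 + 3
13 + 1 + 1 + 1
11 + 5
11 + 3 + 1 + 1
11 + 1 + 1 + 1 + 1 + 1
9 + 7
9 + 5 + 1 + 1
9 + 3 + 3 + 1
9 + 3 + 1 + 1 + 1 + 1
9 + 1 + 1 + 1 + 1 + 1 + 1 + 1
7 + 7 + 1 + 1
…and 20 more, for 32 total.

32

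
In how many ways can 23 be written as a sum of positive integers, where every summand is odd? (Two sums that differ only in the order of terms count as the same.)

Direct enumeration gives 104 partitions.

104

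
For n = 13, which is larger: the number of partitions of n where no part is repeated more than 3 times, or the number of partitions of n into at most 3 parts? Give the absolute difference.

43

Partitions of 13 where no part is repeated more than 3 times: 64.
Partitions of 13 into at most 3 parts: 21.
|64 − 21| = 43.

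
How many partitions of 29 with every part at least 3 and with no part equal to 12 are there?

248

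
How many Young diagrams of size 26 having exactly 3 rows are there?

There are too many to list fully; the first 12 (by largest part) are:
1 + 1 + 24
1 + 2 + 23
1 + 3 + 22
2 + 2 + 22
1 + 4 + 21
2 + 3 + 21
1 + 5 + 20
2 + 4 + 20
3 + 3 + 20
1 + 6 + 19
2 + 5 + 19
3 + 4 + 19
…and 44 more, for 56 total.

56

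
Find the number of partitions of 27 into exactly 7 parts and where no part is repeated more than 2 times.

Counting exhaustively, 99 partitions satisfy the conditions.

99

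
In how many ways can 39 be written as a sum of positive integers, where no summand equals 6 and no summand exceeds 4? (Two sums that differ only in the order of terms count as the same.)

588

A full systematic count gives 588.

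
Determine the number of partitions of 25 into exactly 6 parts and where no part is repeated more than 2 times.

There are 117 such partitions.

117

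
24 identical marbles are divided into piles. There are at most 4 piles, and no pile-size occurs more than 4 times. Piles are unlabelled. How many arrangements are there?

169

Enumerating by decreasing first part gives 169 partitions in all.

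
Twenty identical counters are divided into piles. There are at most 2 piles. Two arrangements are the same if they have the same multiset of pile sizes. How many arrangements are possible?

11

They are:
20
19+1
18+2
17+3
16+4
15+5
14+6
13+7
12+8
11+9
10+10
That's 11 in total.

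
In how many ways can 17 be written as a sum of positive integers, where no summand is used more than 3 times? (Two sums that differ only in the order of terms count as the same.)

166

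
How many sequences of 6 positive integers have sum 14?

1287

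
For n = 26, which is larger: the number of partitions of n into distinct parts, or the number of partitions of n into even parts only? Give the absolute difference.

64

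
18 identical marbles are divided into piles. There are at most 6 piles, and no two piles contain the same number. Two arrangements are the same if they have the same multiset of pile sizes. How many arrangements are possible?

A partial list (first 12 by largest part):
18
17, 1
16, 2
15, 3
15, 2, 1
14, 4
14, 3, 1
13, 5
13, 4, 1
13, 3, 2
12, 6
12, 5, 1
…and 34 more, for 46 total.

46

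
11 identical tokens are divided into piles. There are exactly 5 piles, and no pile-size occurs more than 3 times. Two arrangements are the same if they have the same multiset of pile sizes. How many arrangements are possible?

8

Enumerating:
6, 2, 1, 1, 1
5, 3, 1, 1, 1
5, 2, 2, 1, 1
4, 4, 1, 1, 1
4, 3, 2, 1, 1
4, 2, 2, 2, 1
3, 3, 3, 1, 1
3, 3, 2, 2, 1
Counting gives 8.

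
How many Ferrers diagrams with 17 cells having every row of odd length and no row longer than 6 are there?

15

The partitions of 17 that satisfy the conditions:
5+5+5+1+1
5+5+3+3+1
5+5+3+1+1+1+1
5+5+1+1+1+1+1+1+1
5+3+3+3+3
5+3+3+3+1+1+1
5+3+3+1+1+1+1+1+1
5+3+1+1+1+1+1+1+1+1+1
5+1+1+1+1+1+1+1+1+1+1+1+1
3+3+3+3+3+1+1
3+3+3+3+1+1+1+1+1
3+3+3+1+1+1+1+1+1+1+1
3+3+1+1+1+1+1+1+1+1+1+1+1
3+1+1+1+1+1+1+1+1+1+1+1+1+1+1
1+1+1+1+1+1+1+1+1+1+1+1+1+1+1+1+1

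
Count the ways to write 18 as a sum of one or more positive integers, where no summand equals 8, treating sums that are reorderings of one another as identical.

343

Direct enumeration gives 343 partitions.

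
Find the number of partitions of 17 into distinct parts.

38

A partial list (first 12 by largest part):
17
1+16
2+15
3+14
1+2+14
4+13
1+3+13
5+12
1+4+12
2+3+12
6+11
1+5+11
…and 26 more, for 38 total.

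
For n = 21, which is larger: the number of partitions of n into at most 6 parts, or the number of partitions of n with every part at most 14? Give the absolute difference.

Partitions of 21 into at most 6 parts: 331.
Partitions of 21 with every part at most 14: 762.
|331 − 762| = 431.

431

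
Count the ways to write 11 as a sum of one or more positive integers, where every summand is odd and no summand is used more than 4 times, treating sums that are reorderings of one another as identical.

They are:
11
9,1,1
7,3,1
7,1,1,1,1
5,5,1
5,3,3
5,3,1,1,1
3,3,3,1,1

8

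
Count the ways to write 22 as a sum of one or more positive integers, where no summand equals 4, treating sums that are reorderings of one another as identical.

617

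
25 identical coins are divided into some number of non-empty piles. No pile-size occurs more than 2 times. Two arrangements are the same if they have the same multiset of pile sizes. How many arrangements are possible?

Counting exhaustively, 513 partitions satisfy the conditions.

513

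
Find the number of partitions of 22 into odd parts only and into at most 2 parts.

Enumerating:
21,1
19,3
17,5
15,7
13,9
11,11
Counting gives 6.

6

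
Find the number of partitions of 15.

176

Counting exhaustively, 176 partitions satisfy the conditions.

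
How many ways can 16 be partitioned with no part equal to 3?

Enumerating by decreasing first part gives 130 partitions in all.

130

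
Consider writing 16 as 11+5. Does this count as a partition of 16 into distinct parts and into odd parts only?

Yes

The parts sum to 16, and the condition 'all summands are distinct' holds; the condition 'every summand is odd' holds.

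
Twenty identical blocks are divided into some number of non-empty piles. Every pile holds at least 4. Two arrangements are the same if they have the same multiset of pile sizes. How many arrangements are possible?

They are:
20
16 + 4
15 + 5
14 + 6
13 + 7
12 + 8
12 + 4 + 4
11 + 9
11 + 5 + 4
10 + 10
10 + 6 + 4
10 + 5 + 5
9 + 7 + 4
9 + 6 + 5
8 + 8 + 4
8 + 7 + 5
8 + 6 + 6
8 + 4 + 4 + 4
7 + 7 + 6
7 + 5 + 4 + 4
6 + 6 + 4 + 4
6 + 5 + 5 + 4
5 + 5 + 5 + 5
4 + 4 + 4 + 4 + 4

24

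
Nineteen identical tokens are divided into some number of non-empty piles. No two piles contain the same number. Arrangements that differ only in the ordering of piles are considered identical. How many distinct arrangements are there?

54

A partial list (first 12 by largest part):
19
18,1
17,2
16,3
16,2,1
15,4
15,3,1
14,5
14,4,1
14,3,2
13,6
13,5,1
…and 42 more, for 54 total.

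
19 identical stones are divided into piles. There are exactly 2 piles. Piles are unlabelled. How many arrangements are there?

9

Enumerating:
18+1
17+2
16+3
15+4
14+5
13+6
12+7
11+8
10+9
Counting gives 9.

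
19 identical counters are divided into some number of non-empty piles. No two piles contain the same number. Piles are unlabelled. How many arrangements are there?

54

There are too many to list fully; the first 12 (by largest part) are:
19
18 + 1
17 + 2
16 + 3
16 + 2 + 1
15 + 4
15 + 3 + 1
14 + 5
14 + 4 + 1
14 + 3 + 2
13 + 6
13 + 5 + 1
…and 42 more, for 54 total.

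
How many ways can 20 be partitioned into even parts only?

42

A partial list (first 12 by largest part):
20
18 + 2
16 + 4
16 + 2 + 2
14 + 6
14 + 4 + 2
14 + 2 + 2 + 2
12 + 8
12 + 6 + 2
12 + 4 + 4
12 + 4 + 2 + 2
12 + 2 + 2 + 2 + 2
…and 30 more, for 42 total.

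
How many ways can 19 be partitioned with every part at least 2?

Direct enumeration gives 105 partitions.

105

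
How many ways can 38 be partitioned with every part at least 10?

Enumerating:
38
10, 28
11, 27
12, 26
13, 25
14, 24
15, 23
16, 22
17, 21
18, 20
19, 19
10, 10, 18
10, 11, 17
10, 12, 16
11, 11, 16
10, 13, 15
11, 12, 15
10, 14, 14
11, 13, 14
12, 12, 14
12, 13, 13
That's 21 in total.

21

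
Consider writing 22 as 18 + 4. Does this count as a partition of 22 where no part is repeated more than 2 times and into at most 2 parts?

Yes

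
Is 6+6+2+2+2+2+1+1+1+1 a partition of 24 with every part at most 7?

The parts sum to 24, and the condition 'no summand exceeds 7' holds.

Yes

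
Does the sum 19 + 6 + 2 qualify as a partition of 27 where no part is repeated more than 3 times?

Yes

The parts sum to 27, and the condition 'no summand is used more than 3 times' holds.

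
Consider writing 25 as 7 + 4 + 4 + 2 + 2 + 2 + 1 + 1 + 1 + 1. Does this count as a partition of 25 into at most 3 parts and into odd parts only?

No

The parts sum to 25, and the condition 'there are at most 3 summands' is violated.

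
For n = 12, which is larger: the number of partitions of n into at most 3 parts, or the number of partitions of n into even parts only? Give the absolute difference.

Partitions of 12 into at most 3 parts: 19.
Partitions of 12 into even parts only: 11.
|19 − 11| = 8.

8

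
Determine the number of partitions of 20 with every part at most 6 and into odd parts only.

20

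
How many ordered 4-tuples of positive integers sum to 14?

By stars and bars with positive parts, the count is C(13,3) = 286.

286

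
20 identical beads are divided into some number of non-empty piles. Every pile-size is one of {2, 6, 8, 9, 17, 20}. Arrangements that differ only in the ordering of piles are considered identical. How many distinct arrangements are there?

10

The partitions of 20 that satisfy the conditions:
20
9 + 9 + 2
8 + 8 + 2 + 2
8 + 6 + 6
8 + 6 + 2 + 2 + 2
8 + 2 + 2 + 2 + 2 + 2 + 2
6 + 6 + 6 + 2
6 + 6 + 2 + 2 + 2 + 2
6 + 2 + 2 + 2 + 2 + 2 + 2 + 2
2 + 2 + 2 + 2 + 2 + 2 + 2 + 2 + 2 + 2
Counting gives 10.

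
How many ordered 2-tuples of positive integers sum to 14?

Place 1 bars in the 13 internal gaps of a row of 14 dots: C(13,1) = 13.

13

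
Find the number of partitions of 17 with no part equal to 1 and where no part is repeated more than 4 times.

61

There are too many to list fully; the first 12 (by largest part) are:
17
2+15
3+14
4+13
2+2+13
5+12
2+3+12
6+11
2+4+11
3+3+11
2+2+2+11
7+10
…and 49 more, for 61 total.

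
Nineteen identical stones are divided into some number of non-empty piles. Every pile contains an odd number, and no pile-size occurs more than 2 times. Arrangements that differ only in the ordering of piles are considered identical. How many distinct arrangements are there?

16

Enumerating:
19
17, 1, 1
15, 3, 1
13, 5, 1
13, 3, 3
11, 7, 1
11, 5, 3
11, 3, 3, 1, 1
9, 9, 1
9, 7, 3
9, 5, 5
9, 5, 3, 1, 1
7, 7, 5
7, 7, 3, 1, 1
7, 5, 5, 1, 1
7, 5, 3, 3, 1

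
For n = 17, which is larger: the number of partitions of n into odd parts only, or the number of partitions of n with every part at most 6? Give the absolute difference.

Partitions of 17 into odd parts only: 38.
Partitions of 17 with every part at most 6: 163.
|38 − 163| = 125.

125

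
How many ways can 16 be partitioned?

231

Enumerating by decreasing first part gives 231 partitions in all.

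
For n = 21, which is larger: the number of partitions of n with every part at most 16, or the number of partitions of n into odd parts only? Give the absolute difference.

Partitions of 21 with every part at most 16: 780.
Partitions of 21 into odd parts only: 76.
|780 − 76| = 704.

704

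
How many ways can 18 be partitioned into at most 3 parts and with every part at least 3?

20

They are:
18
3+15
4+14
5+13
6+12
3+3+12
7+11
3+4+11
8+10
3+5+10
4+4+10
9+9
3+6+9
4+5+9
3+7+8
4+6+8
5+5+8
4+7+7
5+6+7
6+6+6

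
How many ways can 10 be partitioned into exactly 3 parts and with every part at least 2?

4

Listing the qualifying partitions of 10:
6+2+2
5+3+2
4+4+2
4+3+3
Counting gives 4.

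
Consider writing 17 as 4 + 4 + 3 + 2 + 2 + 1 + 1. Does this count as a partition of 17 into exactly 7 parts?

The parts sum to 17, and the condition 'there are exactly 7 summands' holds.

Yes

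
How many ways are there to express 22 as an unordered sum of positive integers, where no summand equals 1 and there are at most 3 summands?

41

There are too many to list fully; the first 12 (by largest part) are:
22
20 + 2
19 + 3
18 + 4
18 + 2 + 2
17 + 5
17 + 3 + 2
16 + 6
16 + 4 + 2
16 + 3 + 3
15 + 7
15 + 5 + 2
…and 29 more, for 41 total.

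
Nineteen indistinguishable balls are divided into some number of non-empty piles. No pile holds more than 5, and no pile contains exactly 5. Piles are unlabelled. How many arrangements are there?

A full systematic count gives 94.

94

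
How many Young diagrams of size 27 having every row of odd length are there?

A full systematic count gives 192.

192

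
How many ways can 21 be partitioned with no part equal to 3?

407

Enumerating by decreasing first part gives 407 partitions in all.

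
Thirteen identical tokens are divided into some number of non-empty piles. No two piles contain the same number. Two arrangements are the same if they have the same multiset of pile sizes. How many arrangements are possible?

Enumerating:
13
12, 1
11, 2
10, 3
10, 2, 1
9, 4
9, 3, 1
8, 5
8, 4, 1
8, 3, 2
7, 6
7, 5, 1
7, 4, 2
7, 3, 2, 1
6, 5, 2
6, 4, 3
6, 4, 2, 1
5, 4, 3, 1
Counting gives 18.

18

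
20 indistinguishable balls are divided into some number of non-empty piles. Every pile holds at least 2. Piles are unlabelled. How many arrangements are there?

A full systematic count gives 137.

137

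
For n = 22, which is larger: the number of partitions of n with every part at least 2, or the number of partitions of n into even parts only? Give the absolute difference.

Partitions of 22 with every part at least 2: 210.
Partitions of 22 into even parts only: 56.
|210 − 56| = 154.

154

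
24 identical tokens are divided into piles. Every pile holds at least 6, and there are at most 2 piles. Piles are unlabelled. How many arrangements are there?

The partitions of 24 that satisfy the conditions:
24
18 + 6
17 + 7
16 + 8
15 + 9
14 + 10
13 + 11
12 + 12
That's 8 in total.

8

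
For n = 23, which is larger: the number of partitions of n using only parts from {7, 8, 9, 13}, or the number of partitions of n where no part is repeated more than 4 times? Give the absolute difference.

Partitions of 23 using only parts from {7, 8, 9, 13}: 2.
Partitions of 23 where no part is repeated more than 4 times: 769.
|2 − 769| = 767.

767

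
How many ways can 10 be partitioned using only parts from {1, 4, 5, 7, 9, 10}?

They are:
10
9, 1
7, 1, 1, 1
5, 5
5, 4, 1
5, 1, 1, 1, 1, 1
4, 4, 1, 1
4, 1, 1, 1, 1, 1, 1
1, 1, 1, 1, 1, 1, 1, 1, 1, 1

9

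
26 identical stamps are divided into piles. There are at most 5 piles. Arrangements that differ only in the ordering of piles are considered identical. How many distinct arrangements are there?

427

There are 427 such partitions.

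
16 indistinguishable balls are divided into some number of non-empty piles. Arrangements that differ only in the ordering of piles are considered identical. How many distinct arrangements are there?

231

A full systematic count gives 231.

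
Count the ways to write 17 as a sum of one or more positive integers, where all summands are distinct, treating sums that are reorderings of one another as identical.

38

A partial list (first 12 by largest part):
17
1, 16
2, 15
3, 14
1, 2, 14
4, 13
1, 3, 13
5, 12
1, 4, 12
2, 3, 12
6, 11
1, 5, 11
…and 26 more, for 38 total.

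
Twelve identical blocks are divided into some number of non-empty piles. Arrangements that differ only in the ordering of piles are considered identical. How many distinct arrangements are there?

There are 77 such partitions.

77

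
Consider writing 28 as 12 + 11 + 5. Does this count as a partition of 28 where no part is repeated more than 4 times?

The parts sum to 28, and the condition 'no summand is used more than 4 times' holds.

Yes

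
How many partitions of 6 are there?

Enumerating:
6
5 + 1
4 + 2
4 + 1 + 1
3 + 3
3 + 2 + 1
3 + 1 + 1 + 1
2 + 2 + 2
2 + 2 + 1 + 1
2 + 1 + 1 + 1 + 1
1 + 1 + 1 + 1 + 1 + 1
Counting gives 11.

11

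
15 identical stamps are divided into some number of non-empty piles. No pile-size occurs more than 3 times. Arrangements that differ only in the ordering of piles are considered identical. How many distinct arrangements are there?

There are 105 such partitions.

105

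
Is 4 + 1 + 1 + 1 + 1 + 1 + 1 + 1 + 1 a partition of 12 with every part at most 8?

Yes

The parts sum to 12, and the condition 'no summand exceeds 8' holds.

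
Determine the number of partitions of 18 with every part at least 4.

They are:
18
14, 4
13, 5
12, 6
11, 7
10, 8
10, 4, 4
9, 9
9, 5, 4
8, 6, 4
8, 5, 5
7, 7, 4
7, 6, 5
6, 6, 6
6, 4, 4, 4
5, 5, 4, 4
Counting gives 16.

16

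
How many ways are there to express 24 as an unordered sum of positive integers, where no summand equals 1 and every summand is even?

77

A full systematic count gives 77.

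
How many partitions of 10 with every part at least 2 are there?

12

Enumerating:
10
2, 8
3, 7
4, 6
2, 2, 6
5, 5
2, 3, 5
2, 4, 4
3, 3, 4
2, 2, 2, 4
2, 2, 3, 3
2, 2, 2, 2, 2
That's 12 in total.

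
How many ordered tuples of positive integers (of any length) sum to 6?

There are 5 gaps and each independently is a cut or not, giving 2^5 = 32.

32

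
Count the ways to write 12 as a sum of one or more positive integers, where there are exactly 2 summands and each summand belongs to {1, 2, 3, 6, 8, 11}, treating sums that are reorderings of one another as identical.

Listing the qualifying partitions of 12:
11+1
6+6

2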